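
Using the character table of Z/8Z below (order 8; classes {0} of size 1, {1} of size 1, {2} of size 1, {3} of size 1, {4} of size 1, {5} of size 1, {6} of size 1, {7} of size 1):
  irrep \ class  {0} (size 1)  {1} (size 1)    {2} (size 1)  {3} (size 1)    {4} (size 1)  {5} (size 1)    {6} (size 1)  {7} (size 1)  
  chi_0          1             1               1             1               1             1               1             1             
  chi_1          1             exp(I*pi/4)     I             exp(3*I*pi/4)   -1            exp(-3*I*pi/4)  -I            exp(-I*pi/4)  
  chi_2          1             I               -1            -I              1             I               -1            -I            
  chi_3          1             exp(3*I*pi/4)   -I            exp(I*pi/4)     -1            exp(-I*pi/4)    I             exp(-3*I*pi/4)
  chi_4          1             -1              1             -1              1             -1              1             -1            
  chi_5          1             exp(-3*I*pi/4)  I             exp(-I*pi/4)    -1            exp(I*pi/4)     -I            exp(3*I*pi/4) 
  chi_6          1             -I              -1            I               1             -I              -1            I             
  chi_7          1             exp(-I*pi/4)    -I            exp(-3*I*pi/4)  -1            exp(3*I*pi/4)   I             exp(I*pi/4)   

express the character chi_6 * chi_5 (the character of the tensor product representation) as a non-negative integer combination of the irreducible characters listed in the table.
chi_6 tensor chi_5 = chi_3 (all other irreducibles have multiplicity 0).

Proof sketch: The character of a tensor product is the pointwise product (chi_6 * chi_5)(C) = chi_6(C) * chi_5(C):
  {0}: (1)*(1), {1}: (-I)*(exp(-3*I*pi/4)), {2}: (-1)*(I), {3}: (I)*(exp(-I*pi/4)), {4}: (1)*(-1), {5}: (-I)*(exp(I*pi/4)), {6}: (-1)*(-I), {7}: (I)*(exp(3*I*pi/4))
so (chi_6 * chi_5) takes values
  {0} -> 1, {1} -> -exp(-I*pi/4), {2} -> -I, {3} -> exp(I*pi/4), {4} -> -1, {5} -> -exp(3*I*pi/4), {6} -> I, {7} -> exp(-3*I*pi/4).
Now take the inner product of this character with each irreducible chi from the table, <chi_6*chi_5, chi> = (1/8) sum_C |C| (chi_6*chi_5)(C) conj(chi(C)):
  <chi_6*chi_5, chi_0> = (1/8)[1*(1)*conj(1) + 1*(-exp(-I*pi/4))*conj(1) + 1*(-I)*conj(1) + 1*(exp(I*pi/4))*conj(1) + 1*(-1)*conj(1) + 1*(-exp(3*I*pi/4))*conj(1) + 1*(I)*conj(1) + 1*(exp(-3*I*pi/4))*conj(1)]
      = (1/8)[(1) + (-exp(-I*pi/4)) + (-I) + (exp(I*pi/4)) + (-1) + (-exp(3*I*pi/4)) + (I) + (exp(-3*I*pi/4))] = 0/8 = 0
  <chi_6*chi_5, chi_1> = (1/8)[1*(1)*conj(1) + 1*(-exp(-I*pi/4))*conj(exp(I*pi/4)) + 1*(-I)*conj(I) + 1*(exp(I*pi/4))*conj(exp(3*I*pi/4)) + 1*(-1)*conj(-1) + 1*(-exp(3*I*pi/4))*conj(exp(-3*I*pi/4)) + 1*(I)*conj(-I) + 1*(exp(-3*I*pi/4))*conj(exp(-I*pi/4))]
      = (1/8)[(1) + (I) + (-1) + (-I) + (1) + (I) + (-1) + (-I)] = 0/8 = 0
  <chi_6*chi_5, chi_2> = (1/8)[1*(1)*conj(1) + 1*(-exp(-I*pi/4))*conj(I) + 1*(-I)*conj(-1) + 1*(exp(I*pi/4))*conj(-I) + 1*(-1)*conj(1) + 1*(-exp(3*I*pi/4))*conj(I) + 1*(I)*conj(-1) + 1*(exp(-3*I*pi/4))*conj(-I)]
      = (1/8)[(1) + (exp(I*pi/4)) + (I) + (exp(3*I*pi/4)) + (-1) + (exp(-3*I*pi/4)) + (-I) + (exp(-I*pi/4))] = 0/8 = 0
  <chi_6*chi_5, chi_3> = (1/8)[1*(1)*conj(1) + 1*(-exp(-I*pi/4))*conj(exp(3*I*pi/4)) + 1*(-I)*conj(-I) + 1*(exp(I*pi/4))*conj(exp(I*pi/4)) + 1*(-1)*conj(-1) + 1*(-exp(3*I*pi/4))*conj(exp(-I*pi/4)) + 1*(I)*conj(I) + 1*(exp(-3*I*pi/4))*conj(exp(-3*I*pi/4))]
      = (1/8)[(1) + (1) + (1) + (1) + (1) + (1) + (1) + (1)] = 8/8 = 1
  <chi_6*chi_5, chi_4> = (1/8)[1*(1)*conj(1) + 1*(-exp(-I*pi/4))*conj(-1) + 1*(-I)*conj(1) + 1*(exp(I*pi/4))*conj(-1) + 1*(-1)*conj(1) + 1*(-exp(3*I*pi/4))*conj(-1) + 1*(I)*conj(1) + 1*(exp(-3*I*pi/4))*conj(-1)]
      = (1/8)[(1) + (exp(-I*pi/4)) + (-I) + (-exp(I*pi/4)) + (-1) + (exp(3*I*pi/4)) + (I) + (-exp(-3*I*pi/4))] = 0/8 = 0
  <chi_6*chi_5, chi_5> = (1/8)[1*(1)*conj(1) + 1*(-exp(-I*pi/4))*conj(exp(-3*I*pi/4)) + 1*(-I)*conj(I) + 1*(exp(I*pi/4))*conj(exp(-I*pi/4)) + 1*(-1)*conj(-1) + 1*(-exp(3*I*pi/4))*conj(exp(I*pi/4)) + 1*(I)*conj(-I) + 1*(exp(-3*I*pi/4))*conj(exp(3*I*pi/4))]
      = (1/8)[(1) + (-I) + (-1) + (I) + (1) + (-I) + (-1) + (I)] = 0/8 = 0
  <chi_6*chi_5, chi_6> = (1/8)[1*(1)*conj(1) + 1*(-exp(-I*pi/4))*conj(-I) + 1*(-I)*conj(-1) + 1*(exp(I*pi/4))*conj(I) + 1*(-1)*conj(1) + 1*(-exp(3*I*pi/4))*conj(-I) + 1*(I)*conj(-1) + 1*(exp(-3*I*pi/4))*conj(I)]
      = (1/8)[(1) + (-exp(I*pi/4)) + (I) + (-exp(3*I*pi/4)) + (-1) + (-exp(-3*I*pi/4)) + (-I) + (-exp(-I*pi/4))] = 0/8 = 0
  <chi_6*chi_5, chi_7> = (1/8)[1*(1)*conj(1) + 1*(-exp(-I*pi/4))*conj(exp(-I*pi/4)) + 1*(-I)*conj(-I) + 1*(exp(I*pi/4))*conj(exp(-3*I*pi/4)) + 1*(-1)*conj(-1) + 1*(-exp(3*I*pi/4))*conj(exp(3*I*pi/4)) + 1*(I)*conj(I) + 1*(exp(-3*I*pi/4))*conj(exp(I*pi/4))]
      = (1/8)[(1) + (-1) + (1) + (-1) + (1) + (-1) + (1) + (-1)] = 0/8 = 0
(Exp terms are combined using exp(i*s)*conj(exp(i*t)) = exp(i*(s-t)), and sums of them are collapsed using the identity that for every m > 1 the m distinct m-th roots of unity sum to 0, e.g. 1 + exp(2*I*pi/3) + exp(-2*I*pi/3) = 0.)
Hence the multiplicities are chi_3: 1. Dimension check: dim(chi_6)*dim(chi_5) = 1*1 = 1 and sum (mult * dim) = 1*1 = 1.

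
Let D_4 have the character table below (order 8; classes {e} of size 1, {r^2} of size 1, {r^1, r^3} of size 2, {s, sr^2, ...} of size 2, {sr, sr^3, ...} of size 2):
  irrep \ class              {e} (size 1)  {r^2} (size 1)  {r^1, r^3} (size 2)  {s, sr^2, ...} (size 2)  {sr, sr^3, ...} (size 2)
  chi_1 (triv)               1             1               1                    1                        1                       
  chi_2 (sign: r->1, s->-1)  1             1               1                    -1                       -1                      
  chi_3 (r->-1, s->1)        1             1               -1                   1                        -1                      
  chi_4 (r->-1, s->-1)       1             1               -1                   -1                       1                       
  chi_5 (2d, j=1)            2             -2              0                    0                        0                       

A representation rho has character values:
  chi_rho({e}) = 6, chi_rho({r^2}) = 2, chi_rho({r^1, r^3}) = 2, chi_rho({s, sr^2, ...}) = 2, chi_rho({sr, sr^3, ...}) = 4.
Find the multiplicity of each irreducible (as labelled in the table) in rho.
Multiplicities: chi_1: 3, chi_2: 0, chi_3: 0, chi_4: 1, chi_5: 1.

Solution. Use <chi_rho, chi> = (1/|G|) sum_C |C| * chi_rho(C) * conj(chi(C)) with |G| = 8 for each irreducible chi in the table:
  <chi_rho, chi_1> = (1/8)[1*(6)*conj(1) + 1*(2)*conj(1) + 2*(2)*conj(1) + 2*(2)*conj(1) + 2*(4)*conj(1)]
      = (1/8)[(6) + (2) + (4) + (4) + (8)] = 24/8 = 3
  <chi_rho, chi_2> = (1/8)[1*(6)*conj(1) + 1*(2)*conj(1) + 2*(2)*conj(1) + 2*(2)*conj(-1) + 2*(4)*conj(-1)]
      = (1/8)[(6) + (2) + (4) + (-4) + (-8)] = 0/8 = 0
  <chi_rho, chi_3> = (1/8)[1*(6)*conj(1) + 1*(2)*conj(1) + 2*(2)*conj(-1) + 2*(2)*conj(1) + 2*(4)*conj(-1)]
      = (1/8)[(6) + (2) + (-4) + (4) + (-8)] = 0/8 = 0
  <chi_rho, chi_4> = (1/8)[1*(6)*conj(1) + 1*(2)*conj(1) + 2*(2)*conj(-1) + 2*(2)*conj(-1) + 2*(4)*conj(1)]
      = (1/8)[(6) + (2) + (-4) + (-4) + (8)] = 8/8 = 1
  <chi_rho, chi_5> = (1/8)[1*(6)*conj(2) + 1*(2)*conj(-2) + 2*(2)*conj(0) + 2*(2)*conj(0) + 2*(4)*conj(0)]
      = (1/8)[(12) + (-4) + (0) + (0) + (0)] = 8/8 = 1
Dimension check: dim(rho) = sum (mult * dim) = 3*1 + 0*1 + 0*1 + 1*1 + 1*2 = 6 = chi_rho(e) = 6.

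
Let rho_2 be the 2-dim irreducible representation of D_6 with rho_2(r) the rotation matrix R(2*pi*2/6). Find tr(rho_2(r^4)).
chi_{rho_2}(r^4) = 2*cos(2*pi*2*4/6) = -1

Working: rho_2(r^4) is rotation by angle 2*pi*2*4/6, whose trace is 2*cos(2*pi*2*4/6) = -1.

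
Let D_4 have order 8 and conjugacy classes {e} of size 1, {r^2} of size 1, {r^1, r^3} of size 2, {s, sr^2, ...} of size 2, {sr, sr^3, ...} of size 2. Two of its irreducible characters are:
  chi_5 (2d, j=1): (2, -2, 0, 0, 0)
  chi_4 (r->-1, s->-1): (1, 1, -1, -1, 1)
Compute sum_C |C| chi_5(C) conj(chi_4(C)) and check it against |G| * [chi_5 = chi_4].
Sum = 0; so <chi_5, chi_4> = 0 (distinct irreducibles are orthogonal).

Derivation: Compute term by term over conjugacy classes (|C| * chi_5(C) * conj(chi_4(C))):
  1*(2)*conj(1) + 1*(-2)*conj(1) + 2*(0)*conj(-1) + 2*(0)*conj(-1) + 2*(0)*conj(1)
  = (2) + (-2) + (0) + (0) + (0)
  = 0.
Dividing by |G| = 8 gives 0/8 = 0, matching the row-orthogonality relation <chi_5, chi_4> = [chi_5 = chi_4].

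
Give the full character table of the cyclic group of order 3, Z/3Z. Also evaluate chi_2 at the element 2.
Character table of Z/3Z (irreps indexed chi_0,...,chi_2 with chi_k(m) = zeta_3^(k*m), zeta_3 = exp(2*pi*i/3)):
  irrep \ class  {0} (size 1)  {1} (size 1)    {2} (size 1)  
  chi_0          1             1               1             
  chi_1          1             exp(2*I*pi/3)   exp(-2*I*pi/3)
  chi_2          1             exp(-2*I*pi/3)  exp(2*I*pi/3) 

Spot check: chi_2(2) = zeta_3^(2*2) = zeta_3^4 = exp(2*I*pi/3).

Details: Z/3Z is abelian, so all 3 irreducible complex representations are 1-dimensional. They are given by chi_k(m) = zeta_3^(k*m) for k = 0,...,2. Row orthogonality: sum_m chi_k(m) conj(chi_l(m)) = 3 * [k = l].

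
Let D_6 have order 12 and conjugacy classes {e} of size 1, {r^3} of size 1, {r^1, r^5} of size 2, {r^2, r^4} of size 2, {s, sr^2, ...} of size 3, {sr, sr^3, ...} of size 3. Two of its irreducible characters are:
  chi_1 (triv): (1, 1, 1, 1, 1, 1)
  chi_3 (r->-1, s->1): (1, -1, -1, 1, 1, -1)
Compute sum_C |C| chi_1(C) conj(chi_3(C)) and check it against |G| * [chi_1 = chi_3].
Sum = 0; so <chi_1, chi_3> = 0 (distinct irreducibles are orthogonal).

Compute term by term over conjugacy classes (|C| * chi_1(C) * conj(chi_3(C))):
  1*(1)*conj(1) + 1*(1)*conj(-1) + 2*(1)*conj(-1) + 2*(1)*conj(1) + 3*(1)*conj(1) + 3*(1)*conj(-1)
  = (1) + (-1) + (-2) + (2) + (3) + (-3)
  = 0.
Dividing by |G| = 12 gives 0/12 = 0, matching the row-orthogonality relation <chi_1, chi_3> = [chi_1 = chi_3].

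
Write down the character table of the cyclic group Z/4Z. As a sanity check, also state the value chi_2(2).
Character table of Z/4Z (irreps indexed chi_0,...,chi_3 with chi_k(m) = zeta_4^(k*m), zeta_4 = exp(2*pi*i/4)):
  irrep \ class  {0} (size 1)  {1} (size 1)  {2} (size 1)  {3} (size 1)
  chi_0          1             1             1             1           
  chi_1          1             I             -1            -I          
  chi_2          1             -1            1             -1          
  chi_3          1             -I            -1            I           

Spot check: chi_2(2) = zeta_4^(2*2) = zeta_4^4 = 1.

Derivation: Z/4Z is abelian, so all 4 irreducible complex representations are 1-dimensional. They are given by chi_k(m) = zeta_4^(k*m) for k = 0,...,3. Row orthogonality: sum_m chi_k(m) conj(chi_l(m)) = 4 * [k = l].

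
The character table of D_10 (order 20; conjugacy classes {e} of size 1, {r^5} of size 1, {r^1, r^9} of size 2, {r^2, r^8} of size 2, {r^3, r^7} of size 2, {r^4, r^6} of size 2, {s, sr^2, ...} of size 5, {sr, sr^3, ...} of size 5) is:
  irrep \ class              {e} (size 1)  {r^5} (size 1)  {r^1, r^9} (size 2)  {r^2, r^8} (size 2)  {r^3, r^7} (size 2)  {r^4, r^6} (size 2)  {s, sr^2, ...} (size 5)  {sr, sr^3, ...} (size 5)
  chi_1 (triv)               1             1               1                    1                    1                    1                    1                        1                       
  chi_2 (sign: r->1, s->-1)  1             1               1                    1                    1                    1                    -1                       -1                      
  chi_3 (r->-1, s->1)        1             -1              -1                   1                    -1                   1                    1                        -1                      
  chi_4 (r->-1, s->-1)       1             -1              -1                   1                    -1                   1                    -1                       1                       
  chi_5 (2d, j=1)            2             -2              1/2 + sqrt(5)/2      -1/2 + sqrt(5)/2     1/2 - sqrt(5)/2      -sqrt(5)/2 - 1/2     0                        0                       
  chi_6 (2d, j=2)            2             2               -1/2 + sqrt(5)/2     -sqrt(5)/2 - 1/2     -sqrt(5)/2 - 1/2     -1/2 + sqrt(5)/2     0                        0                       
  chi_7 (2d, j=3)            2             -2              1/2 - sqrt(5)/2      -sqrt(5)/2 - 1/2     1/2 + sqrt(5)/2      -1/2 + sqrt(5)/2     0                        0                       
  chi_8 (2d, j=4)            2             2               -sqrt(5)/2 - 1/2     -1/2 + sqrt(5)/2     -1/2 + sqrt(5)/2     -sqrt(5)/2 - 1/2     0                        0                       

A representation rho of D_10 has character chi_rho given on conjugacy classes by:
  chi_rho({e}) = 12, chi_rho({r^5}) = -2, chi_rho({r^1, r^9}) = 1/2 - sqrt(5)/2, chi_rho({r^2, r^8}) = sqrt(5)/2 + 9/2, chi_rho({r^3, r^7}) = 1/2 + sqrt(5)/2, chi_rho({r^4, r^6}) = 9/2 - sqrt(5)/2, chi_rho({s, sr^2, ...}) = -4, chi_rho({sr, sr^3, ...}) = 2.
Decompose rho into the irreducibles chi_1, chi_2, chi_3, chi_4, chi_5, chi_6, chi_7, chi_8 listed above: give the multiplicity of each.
Multiplicities: chi_1: 1, chi_2: 2, chi_3: 0, chi_4: 3, chi_5: 1, chi_6: 0, chi_7: 1, chi_8: 1.

Derivation: Use <chi_rho, chi> = (1/|G|) sum_C |C| * chi_rho(C) * conj(chi(C)) with |G| = 20 for each irreducible chi in the table:
  <chi_rho, chi_1> = (1/20)[1*(12)*conj(1) + 1*(-2)*conj(1) + 2*(1/2 - sqrt(5)/2)*conj(1) + 2*(sqrt(5)/2 + 9/2)*conj(1) + 2*(1/2 + sqrt(5)/2)*conj(1) + 2*(9/2 - sqrt(5)/2)*conj(1) + 5*(-4)*conj(1) + 5*(2)*conj(1)]
      = (1/20)[(12) + (-2) + (1 - sqrt(5)) + (sqrt(5) + 9) + (1 + sqrt(5)) + (9 - sqrt(5)) + (-20) + (10)] = 20/20 = 1
  <chi_rho, chi_2> = (1/20)[1*(12)*conj(1) + 1*(-2)*conj(1) + 2*(1/2 - sqrt(5)/2)*conj(1) + 2*(sqrt(5)/2 + 9/2)*conj(1) + 2*(1/2 + sqrt(5)/2)*conj(1) + 2*(9/2 - sqrt(5)/2)*conj(1) + 5*(-4)*conj(-1) + 5*(2)*conj(-1)]
      = (1/20)[(12) + (-2) + (1 - sqrt(5)) + (sqrt(5) + 9) + (1 + sqrt(5)) + (9 - sqrt(5)) + (20) + (-10)] = 40/20 = 2
  <chi_rho, chi_3> = (1/20)[1*(12)*conj(1) + 1*(-2)*conj(-1) + 2*(1/2 - sqrt(5)/2)*conj(-1) + 2*(sqrt(5)/2 + 9/2)*conj(1) + 2*(1/2 + sqrt(5)/2)*conj(-1) + 2*(9/2 - sqrt(5)/2)*conj(1) + 5*(-4)*conj(1) + 5*(2)*conj(-1)]
      = (1/20)[(12) + (2) + (-1 + sqrt(5)) + (sqrt(5) + 9) + (-sqrt(5) - 1) + (9 - sqrt(5)) + (-20) + (-10)] = 0/20 = 0
  <chi_rho, chi_4> = (1/20)[1*(12)*conj(1) + 1*(-2)*conj(-1) + 2*(1/2 - sqrt(5)/2)*conj(-1) + 2*(sqrt(5)/2 + 9/2)*conj(1) + 2*(1/2 + sqrt(5)/2)*conj(-1) + 2*(9/2 - sqrt(5)/2)*conj(1) + 5*(-4)*conj(-1) + 5*(2)*conj(1)]
      = (1/20)[(12) + (2) + (-1 + sqrt(5)) + (sqrt(5) + 9) + (-sqrt(5) - 1) + (9 - sqrt(5)) + (20) + (10)] = 60/20 = 3
  <chi_rho, chi_5> = (1/20)[1*(12)*conj(2) + 1*(-2)*conj(-2) + 2*(1/2 - sqrt(5)/2)*conj(1/2 + sqrt(5)/2) + 2*(sqrt(5)/2 + 9/2)*conj(-1/2 + sqrt(5)/2) + 2*(1/2 + sqrt(5)/2)*conj(1/2 - sqrt(5)/2) + 2*(9/2 - sqrt(5)/2)*conj(-sqrt(5)/2 - 1/2) + 5*(-4)*conj(0) + 5*(2)*conj(0)]
      = (1/20)[(24) + (4) + (-2) + (-2 + 4*sqrt(5)) + (-2) + (-4*sqrt(5) - 2) + (0) + (0)] = 20/20 = 1
  <chi_rho, chi_6> = (1/20)[1*(12)*conj(2) + 1*(-2)*conj(2) + 2*(1/2 - sqrt(5)/2)*conj(-1/2 + sqrt(5)/2) + 2*(sqrt(5)/2 + 9/2)*conj(-sqrt(5)/2 - 1/2) + 2*(1/2 + sqrt(5)/2)*conj(-sqrt(5)/2 - 1/2) + 2*(9/2 - sqrt(5)/2)*conj(-1/2 + sqrt(5)/2) + 5*(-4)*conj(0) + 5*(2)*conj(0)]
      = (1/20)[(24) + (-4) + (-3 + sqrt(5)) + (-5*sqrt(5) - 7) + (-3 - sqrt(5)) + (-7 + 5*sqrt(5)) + (0) + (0)] = 0/20 = 0
  <chi_rho, chi_7> = (1/20)[1*(12)*conj(2) + 1*(-2)*conj(-2) + 2*(1/2 - sqrt(5)/2)*conj(1/2 - sqrt(5)/2) + 2*(sqrt(5)/2 + 9/2)*conj(-sqrt(5)/2 - 1/2) + 2*(1/2 + sqrt(5)/2)*conj(1/2 + sqrt(5)/2) + 2*(9/2 - sqrt(5)/2)*conj(-1/2 + sqrt(5)/2) + 5*(-4)*conj(0) + 5*(2)*conj(0)]
      = (1/20)[(24) + (4) + (3 - sqrt(5)) + (-5*sqrt(5) - 7) + (sqrt(5) + 3) + (-7 + 5*sqrt(5)) + (0) + (0)] = 20/20 = 1
  <chi_rho, chi_8> = (1/20)[1*(12)*conj(2) + 1*(-2)*conj(2) + 2*(1/2 - sqrt(5)/2)*conj(-sqrt(5)/2 - 1/2) + 2*(sqrt(5)/2 + 9/2)*conj(-1/2 + sqrt(5)/2) + 2*(1/2 + sqrt(5)/2)*conj(-1/2 + sqrt(5)/2) + 2*(9/2 - sqrt(5)/2)*conj(-sqrt(5)/2 - 1/2) + 5*(-4)*conj(0) + 5*(2)*conj(0)]
      = (1/20)[(24) + (-4) + (2) + (-2 + 4*sqrt(5)) + (2) + (-4*sqrt(5) - 2) + (0) + (0)] = 20/20 = 1
Dimension check: dim(rho) = sum (mult * dim) = 1*1 + 2*1 + 0*1 + 3*1 + 1*2 + 0*2 + 1*2 + 1*2 = 12 = chi_rho(e) = 12.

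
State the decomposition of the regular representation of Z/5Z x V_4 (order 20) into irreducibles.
Each irreducible V_i of dimension d_i appears with multiplicity d_i, i.e. rho_reg = (direct sum over all irreducibles V_i) d_i V_i. The irreducible dimensions for Z/5Z x V_4 are 1, 1, 1, 1, 1, 1, 1, 1, 1, 1, 1, 1, 1, 1, 1, 1, 1, 1, 1, 1: 20 irreducibles of dimension 1, each with multiplicity 1. Total dimension 20*1*1 = 20 = |G|.

Reasoning: General theorem: in the regular representation of a finite group G, each irreducible appears with multiplicity equal to its dimension. Check: dim(rho_reg) = sum d_i^2 = 1 + 1 + 1 + 1 + 1 + 1 + 1 + 1 + 1 + 1 + 1 + 1 + 1 + 1 + 1 + 1 + 1 + 1 + 1 + 1 = 20 = |G|.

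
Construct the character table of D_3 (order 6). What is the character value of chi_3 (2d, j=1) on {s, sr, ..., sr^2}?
Conjugacy classes: {e} of size 1, {r^1, r^2} of size 2, {s, sr, ..., sr^2} of size 3.
Character table:
  irrep \ class              {e} (size 1)  {r^1, r^2} (size 2)  {s, sr, ..., sr^2} (size 3)
  chi_1 (triv)               1             1                    1                          
  chi_2 (sign: r->1, s->-1)  1             1                    -1                         
  chi_3 (2d, j=1)            2             -1                   0                          

Spot check: chi_3 (2d, j=1) on {s, sr, ..., sr^2} = 0.

Why: D_3 has order 2*3 = 6 with 3 conjugacy classes, hence 3 irreducibles. Sum of squared dims 1 + 1 + 4 = 6 = |G|. Linear characters come from the abelianisation; the 2-dimensional irreps have character r^k -> 2*cos(2*pi*j*k/3), reflections -> 0.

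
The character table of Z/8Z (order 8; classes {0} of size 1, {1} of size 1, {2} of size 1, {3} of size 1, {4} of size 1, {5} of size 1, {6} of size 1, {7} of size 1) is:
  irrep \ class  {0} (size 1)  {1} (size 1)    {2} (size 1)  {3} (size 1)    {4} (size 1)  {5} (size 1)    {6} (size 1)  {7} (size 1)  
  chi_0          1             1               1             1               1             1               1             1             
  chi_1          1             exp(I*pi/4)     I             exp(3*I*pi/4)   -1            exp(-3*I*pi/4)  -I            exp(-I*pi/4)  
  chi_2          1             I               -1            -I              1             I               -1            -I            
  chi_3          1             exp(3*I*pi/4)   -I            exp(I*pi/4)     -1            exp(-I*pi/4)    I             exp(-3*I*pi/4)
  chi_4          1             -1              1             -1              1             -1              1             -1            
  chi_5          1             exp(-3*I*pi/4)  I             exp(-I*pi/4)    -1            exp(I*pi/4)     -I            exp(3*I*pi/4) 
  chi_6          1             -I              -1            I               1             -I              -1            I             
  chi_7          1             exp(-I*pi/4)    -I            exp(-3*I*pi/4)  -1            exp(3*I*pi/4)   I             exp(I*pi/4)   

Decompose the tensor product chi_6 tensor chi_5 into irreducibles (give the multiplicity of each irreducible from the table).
chi_6 tensor chi_5 = chi_3 (all other irreducibles have multiplicity 0).

Why: The character of a tensor product is the pointwise product (chi_6 * chi_5)(C) = chi_6(C) * chi_5(C):
  {0}: (1)*(1), {1}: (-I)*(exp(-3*I*pi/4)), {2}: (-1)*(I), {3}: (I)*(exp(-I*pi/4)), {4}: (1)*(-1), {5}: (-I)*(exp(I*pi/4)), {6}: (-1)*(-I), {7}: (I)*(exp(3*I*pi/4))
so (chi_6 * chi_5) takes values
  {0} -> 1, {1} -> -exp(-I*pi/4), {2} -> -I, {3} -> exp(I*pi/4), {4} -> -1, {5} -> -exp(3*I*pi/4), {6} -> I, {7} -> exp(-3*I*pi/4).
Now take the inner product of this character with each irreducible chi from the table, <chi_6*chi_5, chi> = (1/8) sum_C |C| (chi_6*chi_5)(C) conj(chi(C)):
  <chi_6*chi_5, chi_0> = (1/8)[1*(1)*conj(1) + 1*(-exp(-I*pi/4))*conj(1) + 1*(-I)*conj(1) + 1*(exp(I*pi/4))*conj(1) + 1*(-1)*conj(1) + 1*(-exp(3*I*pi/4))*conj(1) + 1*(I)*conj(1) + 1*(exp(-3*I*pi/4))*conj(1)]
      = (1/8)[(1) + (-exp(-I*pi/4)) + (-I) + (exp(I*pi/4)) + (-1) + (-exp(3*I*pi/4)) + (I) + (exp(-3*I*pi/4))] = 0/8 = 0
  <chi_6*chi_5, chi_1> = (1/8)[1*(1)*conj(1) + 1*(-exp(-I*pi/4))*conj(exp(I*pi/4)) + 1*(-I)*conj(I) + 1*(exp(I*pi/4))*conj(exp(3*I*pi/4)) + 1*(-1)*conj(-1) + 1*(-exp(3*I*pi/4))*conj(exp(-3*I*pi/4)) + 1*(I)*conj(-I) + 1*(exp(-3*I*pi/4))*conj(exp(-I*pi/4))]
      = (1/8)[(1) + (I) + (-1) + (-I) + (1) + (I) + (-1) + (-I)] = 0/8 = 0
  <chi_6*chi_5, chi_2> = (1/8)[1*(1)*conj(1) + 1*(-exp(-I*pi/4))*conj(I) + 1*(-I)*conj(-1) + 1*(exp(I*pi/4))*conj(-I) + 1*(-1)*conj(1) + 1*(-exp(3*I*pi/4))*conj(I) + 1*(I)*conj(-1) + 1*(exp(-3*I*pi/4))*conj(-I)]
      = (1/8)[(1) + (exp(I*pi/4)) + (I) + (exp(3*I*pi/4)) + (-1) + (exp(-3*I*pi/4)) + (-I) + (exp(-I*pi/4))] = 0/8 = 0
  <chi_6*chi_5, chi_3> = (1/8)[1*(1)*conj(1) + 1*(-exp(-I*pi/4))*conj(exp(3*I*pi/4)) + 1*(-I)*conj(-I) + 1*(exp(I*pi/4))*conj(exp(I*pi/4)) + 1*(-1)*conj(-1) + 1*(-exp(3*I*pi/4))*conj(exp(-I*pi/4)) + 1*(I)*conj(I) + 1*(exp(-3*I*pi/4))*conj(exp(-3*I*pi/4))]
      = (1/8)[(1) + (1) + (1) + (1) + (1) + (1) + (1) + (1)] = 8/8 = 1
  <chi_6*chi_5, chi_4> = (1/8)[1*(1)*conj(1) + 1*(-exp(-I*pi/4))*conj(-1) + 1*(-I)*conj(1) + 1*(exp(I*pi/4))*conj(-1) + 1*(-1)*conj(1) + 1*(-exp(3*I*pi/4))*conj(-1) + 1*(I)*conj(1) + 1*(exp(-3*I*pi/4))*conj(-1)]
      = (1/8)[(1) + (exp(-I*pi/4)) + (-I) + (-exp(I*pi/4)) + (-1) + (exp(3*I*pi/4)) + (I) + (-exp(-3*I*pi/4))] = 0/8 = 0
  <chi_6*chi_5, chi_5> = (1/8)[1*(1)*conj(1) + 1*(-exp(-I*pi/4))*conj(exp(-3*I*pi/4)) + 1*(-I)*conj(I) + 1*(exp(I*pi/4))*conj(exp(-I*pi/4)) + 1*(-1)*conj(-1) + 1*(-exp(3*I*pi/4))*conj(exp(I*pi/4)) + 1*(I)*conj(-I) + 1*(exp(-3*I*pi/4))*conj(exp(3*I*pi/4))]
      = (1/8)[(1) + (-I) + (-1) + (I) + (1) + (-I) + (-1) + (I)] = 0/8 = 0
  <chi_6*chi_5, chi_6> = (1/8)[1*(1)*conj(1) + 1*(-exp(-I*pi/4))*conj(-I) + 1*(-I)*conj(-1) + 1*(exp(I*pi/4))*conj(I) + 1*(-1)*conj(1) + 1*(-exp(3*I*pi/4))*conj(-I) + 1*(I)*conj(-1) + 1*(exp(-3*I*pi/4))*conj(I)]
      = (1/8)[(1) + (-exp(I*pi/4)) + (I) + (-exp(3*I*pi/4)) + (-1) + (-exp(-3*I*pi/4)) + (-I) + (-exp(-I*pi/4))] = 0/8 = 0
  <chi_6*chi_5, chi_7> = (1/8)[1*(1)*conj(1) + 1*(-exp(-I*pi/4))*conj(exp(-I*pi/4)) + 1*(-I)*conj(-I) + 1*(exp(I*pi/4))*conj(exp(-3*I*pi/4)) + 1*(-1)*conj(-1) + 1*(-exp(3*I*pi/4))*conj(exp(3*I*pi/4)) + 1*(I)*conj(I) + 1*(exp(-3*I*pi/4))*conj(exp(I*pi/4))]
      = (1/8)[(1) + (-1) + (1) + (-1) + (1) + (-1) + (1) + (-1)] = 0/8 = 0
(Exp terms are combined using exp(i*s)*conj(exp(i*t)) = exp(i*(s-t)), and sums of them are collapsed using the identity that for every m > 1 the m distinct m-th roots of unity sum to 0, e.g. 1 + exp(2*I*pi/3) + exp(-2*I*pi/3) = 0.)
Hence the multiplicities are chi_3: 1. Dimension check: dim(chi_6)*dim(chi_5) = 1*1 = 1 and sum (mult * dim) = 1*1 = 1.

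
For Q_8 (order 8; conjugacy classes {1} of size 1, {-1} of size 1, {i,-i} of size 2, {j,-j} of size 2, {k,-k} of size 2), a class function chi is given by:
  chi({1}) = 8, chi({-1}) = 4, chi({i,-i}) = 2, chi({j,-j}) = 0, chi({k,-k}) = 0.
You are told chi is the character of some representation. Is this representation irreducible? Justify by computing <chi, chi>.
Not irreducible (reducible): <chi, chi> = 11 > 1.

Solution. <chi, chi> = (1/|G|) sum_C |C| * |chi(C)|^2 = (1/8)[1*|8|^2 + 1*|4|^2 + 2*|2|^2 + 2*|0|^2 + 2*|0|^2]
  = (1/8)[(64) + (16) + (8) + (0) + (0)] = 88/8 = 11.
A character is irreducible iff <chi, chi> = 1, so this representation is reducible.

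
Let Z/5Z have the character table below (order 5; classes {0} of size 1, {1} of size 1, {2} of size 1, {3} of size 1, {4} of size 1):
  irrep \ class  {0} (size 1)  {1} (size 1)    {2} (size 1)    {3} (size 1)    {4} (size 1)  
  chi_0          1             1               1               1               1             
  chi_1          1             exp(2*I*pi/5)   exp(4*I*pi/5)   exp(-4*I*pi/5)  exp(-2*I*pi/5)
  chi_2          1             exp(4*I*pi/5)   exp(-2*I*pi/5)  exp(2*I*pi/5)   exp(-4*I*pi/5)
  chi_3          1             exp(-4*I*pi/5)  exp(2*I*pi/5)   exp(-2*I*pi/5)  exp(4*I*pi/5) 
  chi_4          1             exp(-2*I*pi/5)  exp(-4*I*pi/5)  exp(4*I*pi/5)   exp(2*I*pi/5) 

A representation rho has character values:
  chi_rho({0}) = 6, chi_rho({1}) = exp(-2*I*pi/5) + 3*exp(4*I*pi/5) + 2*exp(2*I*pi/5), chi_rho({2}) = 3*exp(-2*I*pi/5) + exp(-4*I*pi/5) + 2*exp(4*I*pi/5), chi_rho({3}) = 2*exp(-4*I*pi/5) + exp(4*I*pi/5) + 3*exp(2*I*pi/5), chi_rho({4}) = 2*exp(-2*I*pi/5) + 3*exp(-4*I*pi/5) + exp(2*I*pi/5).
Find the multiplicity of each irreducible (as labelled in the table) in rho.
Multiplicities: chi_0: 0, chi_1: 2, chi_2: 3, chi_3: 0, chi_4: 1.

Justification: Use <chi_rho, chi> = (1/|G|) sum_C |C| * chi_rho(C) * conj(chi(C)) with |G| = 5 for each irreducible chi in the table:
  <chi_rho, chi_0> = (1/5)[1*(6)*conj(1) + 1*(exp(-2*I*pi/5) + 3*exp(4*I*pi/5) + 2*exp(2*I*pi/5))*conj(1) + 1*(3*exp(-2*I*pi/5) + exp(-4*I*pi/5) + 2*exp(4*I*pi/5))*conj(1) + 1*(2*exp(-4*I*pi/5) + exp(4*I*pi/5) + 3*exp(2*I*pi/5))*conj(1) + 1*(2*exp(-2*I*pi/5) + 3*exp(-4*I*pi/5) + exp(2*I*pi/5))*conj(1)]
      = (1/5)[(6) + (exp(-2*I*pi/5) + 3*exp(4*I*pi/5) + 2*exp(2*I*pi/5)) + (3*exp(-2*I*pi/5) + exp(-4*I*pi/5) + 2*exp(4*I*pi/5)) + (2*exp(-4*I*pi/5) + exp(4*I*pi/5) + 3*exp(2*I*pi/5)) + (2*exp(-2*I*pi/5) + 3*exp(-4*I*pi/5) + exp(2*I*pi/5))] = 0/5 = 0
  <chi_rho, chi_1> = (1/5)[1*(6)*conj(1) + 1*(exp(-2*I*pi/5) + 3*exp(4*I*pi/5) + 2*exp(2*I*pi/5))*conj(exp(2*I*pi/5)) + 1*(3*exp(-2*I*pi/5) + exp(-4*I*pi/5) + 2*exp(4*I*pi/5))*conj(exp(4*I*pi/5)) + 1*(2*exp(-4*I*pi/5) + exp(4*I*pi/5) + 3*exp(2*I*pi/5))*conj(exp(-4*I*pi/5)) + 1*(2*exp(-2*I*pi/5) + 3*exp(-4*I*pi/5) + exp(2*I*pi/5))*conj(exp(-2*I*pi/5))]
      = (1/5)[(6) + (2 + exp(-4*I*pi/5) + 3*exp(2*I*pi/5)) + (2 + exp(2*I*pi/5) + 3*exp(4*I*pi/5)) + (2 + 3*exp(-4*I*pi/5) + exp(-2*I*pi/5)) + (2 + 3*exp(-2*I*pi/5) + exp(4*I*pi/5))] = 10/5 = 2
  <chi_rho, chi_2> = (1/5)[1*(6)*conj(1) + 1*(exp(-2*I*pi/5) + 3*exp(4*I*pi/5) + 2*exp(2*I*pi/5))*conj(exp(4*I*pi/5)) + 1*(3*exp(-2*I*pi/5) + exp(-4*I*pi/5) + 2*exp(4*I*pi/5))*conj(exp(-2*I*pi/5)) + 1*(2*exp(-4*I*pi/5) + exp(4*I*pi/5) + 3*exp(2*I*pi/5))*conj(exp(2*I*pi/5)) + 1*(2*exp(-2*I*pi/5) + 3*exp(-4*I*pi/5) + exp(2*I*pi/5))*conj(exp(-4*I*pi/5))]
      = (1/5)[(6) + (3 + 2*exp(-2*I*pi/5) + exp(4*I*pi/5)) + (3 + 2*exp(-4*I*pi/5) + exp(-2*I*pi/5)) + (3 + exp(2*I*pi/5) + 2*exp(4*I*pi/5)) + (3 + exp(-4*I*pi/5) + 2*exp(2*I*pi/5))] = 15/5 = 3
  <chi_rho, chi_3> = (1/5)[1*(6)*conj(1) + 1*(exp(-2*I*pi/5) + 3*exp(4*I*pi/5) + 2*exp(2*I*pi/5))*conj(exp(-4*I*pi/5)) + 1*(3*exp(-2*I*pi/5) + exp(-4*I*pi/5) + 2*exp(4*I*pi/5))*conj(exp(2*I*pi/5)) + 1*(2*exp(-4*I*pi/5) + exp(4*I*pi/5) + 3*exp(2*I*pi/5))*conj(exp(-2*I*pi/5)) + 1*(2*exp(-2*I*pi/5) + 3*exp(-4*I*pi/5) + exp(2*I*pi/5))*conj(exp(4*I*pi/5))]
      = (1/5)[(6) + (3*exp(-2*I*pi/5) + 2*exp(-4*I*pi/5) + exp(2*I*pi/5)) + (3*exp(-4*I*pi/5) + exp(4*I*pi/5) + 2*exp(2*I*pi/5)) + (2*exp(-2*I*pi/5) + exp(-4*I*pi/5) + 3*exp(4*I*pi/5)) + (exp(-2*I*pi/5) + 2*exp(4*I*pi/5) + 3*exp(2*I*pi/5))] = 0/5 = 0
  <chi_rho, chi_4> = (1/5)[1*(6)*conj(1) + 1*(exp(-2*I*pi/5) + 3*exp(4*I*pi/5) + 2*exp(2*I*pi/5))*conj(exp(-2*I*pi/5)) + 1*(3*exp(-2*I*pi/5) + exp(-4*I*pi/5) + 2*exp(4*I*pi/5))*conj(exp(-4*I*pi/5)) + 1*(2*exp(-4*I*pi/5) + exp(4*I*pi/5) + 3*exp(2*I*pi/5))*conj(exp(4*I*pi/5)) + 1*(2*exp(-2*I*pi/5) + 3*exp(-4*I*pi/5) + exp(2*I*pi/5))*conj(exp(2*I*pi/5))]
      = (1/5)[(6) + (1 + 3*exp(-4*I*pi/5) + 2*exp(4*I*pi/5)) + (1 + 2*exp(-2*I*pi/5) + 3*exp(2*I*pi/5)) + (1 + 3*exp(-2*I*pi/5) + 2*exp(2*I*pi/5)) + (1 + 2*exp(-4*I*pi/5) + 3*exp(4*I*pi/5))] = 5/5 = 1
(Exp terms are combined using exp(i*s)*conj(exp(i*t)) = exp(i*(s-t)), and sums of them are collapsed using the identity that for every m > 1 the m distinct m-th roots of unity sum to 0, e.g. 1 + exp(2*I*pi/3) + exp(-2*I*pi/3) = 0.)
Dimension check: dim(rho) = sum (mult * dim) = 0*1 + 2*1 + 3*1 + 0*1 + 1*1 = 6 = chi_rho(e) = 6.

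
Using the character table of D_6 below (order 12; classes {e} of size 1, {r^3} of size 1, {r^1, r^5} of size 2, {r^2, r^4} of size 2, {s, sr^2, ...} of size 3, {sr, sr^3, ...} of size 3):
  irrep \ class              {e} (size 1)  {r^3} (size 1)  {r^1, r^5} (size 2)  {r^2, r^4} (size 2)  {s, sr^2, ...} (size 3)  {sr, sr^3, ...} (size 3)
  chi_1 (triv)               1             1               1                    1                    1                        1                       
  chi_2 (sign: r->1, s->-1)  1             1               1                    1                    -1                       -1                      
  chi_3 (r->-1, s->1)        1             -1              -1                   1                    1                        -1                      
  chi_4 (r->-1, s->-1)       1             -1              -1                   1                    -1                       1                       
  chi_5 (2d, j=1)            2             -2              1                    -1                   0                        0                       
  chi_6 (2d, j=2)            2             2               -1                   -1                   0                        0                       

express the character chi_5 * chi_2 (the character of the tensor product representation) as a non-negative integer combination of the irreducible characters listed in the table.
chi_5 tensor chi_2 = chi_5 (all other irreducibles have multiplicity 0).

Justification: The character of a tensor product is the pointwise product (chi_5 * chi_2)(C) = chi_5(C) * chi_2(C):
  {e}: (2)*(1), {r^3}: (-2)*(1), {r^1, r^5}: (1)*(1), {r^2, r^4}: (-1)*(1), {s, sr^2, ...}: (0)*(-1), {sr, sr^3, ...}: (0)*(-1)
so (chi_5 * chi_2) takes values
  {e} -> 2, {r^3} -> -2, {r^1, r^5} -> 1, {r^2, r^4} -> -1, {s, sr^2, ...} -> 0, {sr, sr^3, ...} -> 0.
Now take the inner product of this character with each irreducible chi from the table, <chi_5*chi_2, chi> = (1/12) sum_C |C| (chi_5*chi_2)(C) conj(chi(C)):
  <chi_5*chi_2, chi_1> = (1/12)[1*(2)*conj(1) + 1*(-2)*conj(1) + 2*(1)*conj(1) + 2*(-1)*conj(1) + 3*(0)*conj(1) + 3*(0)*conj(1)]
      = (1/12)[(2) + (-2) + (2) + (-2) + (0) + (0)] = 0/12 = 0
  <chi_5*chi_2, chi_2> = (1/12)[1*(2)*conj(1) + 1*(-2)*conj(1) + 2*(1)*conj(1) + 2*(-1)*conj(1) + 3*(0)*conj(-1) + 3*(0)*conj(-1)]
      = (1/12)[(2) + (-2) + (2) + (-2) + (0) + (0)] = 0/12 = 0
  <chi_5*chi_2, chi_3> = (1/12)[1*(2)*conj(1) + 1*(-2)*conj(-1) + 2*(1)*conj(-1) + 2*(-1)*conj(1) + 3*(0)*conj(1) + 3*(0)*conj(-1)]
      = (1/12)[(2) + (2) + (-2) + (-2) + (0) + (0)] = 0/12 = 0
  <chi_5*chi_2, chi_4> = (1/12)[1*(2)*conj(1) + 1*(-2)*conj(-1) + 2*(1)*conj(-1) + 2*(-1)*conj(1) + 3*(0)*conj(-1) + 3*(0)*conj(1)]
      = (1/12)[(2) + (2) + (-2) + (-2) + (0) + (0)] = 0/12 = 0
  <chi_5*chi_2, chi_5> = (1/12)[1*(2)*conj(2) + 1*(-2)*conj(-2) + 2*(1)*conj(1) + 2*(-1)*conj(-1) + 3*(0)*conj(0) + 3*(0)*conj(0)]
      = (1/12)[(4) + (4) + (2) + (2) + (0) + (0)] = 12/12 = 1
  <chi_5*chi_2, chi_6> = (1/12)[1*(2)*conj(2) + 1*(-2)*conj(2) + 2*(1)*conj(-1) + 2*(-1)*conj(-1) + 3*(0)*conj(0) + 3*(0)*conj(0)]
      = (1/12)[(4) + (-4) + (-2) + (2) + (0) + (0)] = 0/12 = 0
Hence the multiplicities are chi_5: 1. Dimension check: dim(chi_5)*dim(chi_2) = 2*1 = 2 and sum (mult * dim) = 1*2 = 2.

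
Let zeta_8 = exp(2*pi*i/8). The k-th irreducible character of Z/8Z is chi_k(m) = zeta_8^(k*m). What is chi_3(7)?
chi_3(7) = zeta_8^21 = exp(-3*I*pi/4)

Derivation: chi_3(7) = zeta_8^(3*7) = zeta_8^21. Since zeta_8^8 = 1, this equals zeta_8^5 = exp(2*pi*i*5/8) = exp(-3*I*pi/4).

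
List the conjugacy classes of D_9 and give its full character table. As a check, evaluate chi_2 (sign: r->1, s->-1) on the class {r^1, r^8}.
Conjugacy classes: {e} of size 1, {r^1, r^8} of size 2, {r^2, r^7} of size 2, {r^3, r^6} of size 2, {r^4, r^5} of size 2, {s, sr, ..., sr^8} of size 9.
Character table:
  irrep \ class              {e} (size 1)  {r^1, r^8} (size 2)  {r^2, r^7} (size 2)  {r^3, r^6} (size 2)  {r^4, r^5} (size 2)  {s, sr, ..., sr^8} (size 9)
  chi_1 (triv)               1             1                    1                    1                    1                    1                          
  chi_2 (sign: r->1, s->-1)  1             1                    1                    1                    1                    -1                         
  chi_3 (2d, j=1)            2             2*cos(2*pi/9)        2*cos(4*pi/9)        -1                   -2*cos(pi/9)         0                          
  chi_4 (2d, j=2)            2             2*cos(4*pi/9)        -2*cos(pi/9)         -1                   2*cos(2*pi/9)        0                          
  chi_5 (2d, j=3)            2             -1                   -1                   2                    -1                   0                          
  chi_6 (2d, j=4)            2             -2*cos(pi/9)         2*cos(2*pi/9)        -1                   2*cos(4*pi/9)        0                          

Spot check: chi_2 (sign: r->1, s->-1) on {r^1, r^8} = 1.

D_9 has order 2*9 = 18 with 6 conjugacy classes, hence 6 irreducibles. Sum of squared dims 1 + 1 + 4 + 4 + 4 + 4 = 18 = |G|. Linear characters come from the abelianisation; the 2-dimensional irreps have character r^k -> 2*cos(2*pi*j*k/9), reflections -> 0.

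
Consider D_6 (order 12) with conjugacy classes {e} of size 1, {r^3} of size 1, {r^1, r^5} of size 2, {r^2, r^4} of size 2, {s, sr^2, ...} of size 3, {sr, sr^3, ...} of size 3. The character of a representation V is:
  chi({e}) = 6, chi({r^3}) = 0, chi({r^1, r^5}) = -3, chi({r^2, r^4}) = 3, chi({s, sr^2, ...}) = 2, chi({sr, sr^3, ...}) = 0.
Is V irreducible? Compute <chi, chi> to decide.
Not irreducible (reducible): <chi, chi> = 7 > 1.

Solution. <chi, chi> = (1/|G|) sum_C |C| * |chi(C)|^2 = (1/12)[1*|6|^2 + 1*|0|^2 + 2*|-3|^2 + 2*|3|^2 + 3*|2|^2 + 3*|0|^2]
  = (1/12)[(36) + (0) + (18) + (18) + (12) + (0)] = 84/12 = 7.
A character is irreducible iff <chi, chi> = 1, so this representation is reducible.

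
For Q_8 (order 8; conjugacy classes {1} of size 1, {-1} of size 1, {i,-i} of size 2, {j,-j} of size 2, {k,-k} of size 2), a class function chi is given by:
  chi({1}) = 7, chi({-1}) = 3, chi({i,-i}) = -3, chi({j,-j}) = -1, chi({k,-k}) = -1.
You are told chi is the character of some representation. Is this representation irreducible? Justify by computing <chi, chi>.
Not irreducible (reducible): <chi, chi> = 10 > 1.

Derivation: <chi, chi> = (1/|G|) sum_C |C| * |chi(C)|^2 = (1/8)[1*|7|^2 + 1*|3|^2 + 2*|-3|^2 + 2*|-1|^2 + 2*|-1|^2]
  = (1/8)[(49) + (9) + (18) + (2) + (2)] = 80/8 = 10.
A character is irreducible iff <chi, chi> = 1, so this representation is reducible.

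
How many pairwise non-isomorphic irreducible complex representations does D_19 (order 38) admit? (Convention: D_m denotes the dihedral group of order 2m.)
11

The number of irreducible complex representations of a finite group equals its number of conjugacy classes. D_19 has 11 conjugacy classes ((n+3)/2 for n odd), so D_19 (order 38) has exactly 11 irreducible complex representations.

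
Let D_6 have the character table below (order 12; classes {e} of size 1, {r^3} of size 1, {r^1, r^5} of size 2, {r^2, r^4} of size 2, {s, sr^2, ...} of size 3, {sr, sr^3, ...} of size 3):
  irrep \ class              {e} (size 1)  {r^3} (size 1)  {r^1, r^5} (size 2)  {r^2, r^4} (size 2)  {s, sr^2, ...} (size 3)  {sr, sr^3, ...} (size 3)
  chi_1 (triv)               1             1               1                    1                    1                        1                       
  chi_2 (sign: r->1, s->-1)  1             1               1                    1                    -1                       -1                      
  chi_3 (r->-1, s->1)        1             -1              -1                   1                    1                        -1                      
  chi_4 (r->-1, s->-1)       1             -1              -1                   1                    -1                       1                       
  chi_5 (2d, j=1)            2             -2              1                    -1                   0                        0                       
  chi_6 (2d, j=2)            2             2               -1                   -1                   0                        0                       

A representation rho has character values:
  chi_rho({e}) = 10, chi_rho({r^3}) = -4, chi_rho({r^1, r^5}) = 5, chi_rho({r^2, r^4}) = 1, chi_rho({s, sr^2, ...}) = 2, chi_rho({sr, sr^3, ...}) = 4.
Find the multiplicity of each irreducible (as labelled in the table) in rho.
Multiplicities: chi_1: 3, chi_2: 0, chi_3: 0, chi_4: 1, chi_5: 3, chi_6: 0.

Solution. Use <chi_rho, chi> = (1/|G|) sum_C |C| * chi_rho(C) * conj(chi(C)) with |G| = 12 for each irreducible chi in the table:
  <chi_rho, chi_1> = (1/12)[1*(10)*conj(1) + 1*(-4)*conj(1) + 2*(5)*conj(1) + 2*(1)*conj(1) + 3*(2)*conj(1) + 3*(4)*conj(1)]
      = (1/12)[(10) + (-4) + (10) + (2) + (6) + (12)] = 36/12 = 3
  <chi_rho, chi_2> = (1/12)[1*(10)*conj(1) + 1*(-4)*conj(1) + 2*(5)*conj(1) + 2*(1)*conj(1) + 3*(2)*conj(-1) + 3*(4)*conj(-1)]
      = (1/12)[(10) + (-4) + (10) + (2) + (-6) + (-12)] = 0/12 = 0
  <chi_rho, chi_3> = (1/12)[1*(10)*conj(1) + 1*(-4)*conj(-1) + 2*(5)*conj(-1) + 2*(1)*conj(1) + 3*(2)*conj(1) + 3*(4)*conj(-1)]
      = (1/12)[(10) + (4) + (-10) + (2) + (6) + (-12)] = 0/12 = 0
  <chi_rho, chi_4> = (1/12)[1*(10)*conj(1) + 1*(-4)*conj(-1) + 2*(5)*conj(-1) + 2*(1)*conj(1) + 3*(2)*conj(-1) + 3*(4)*conj(1)]
      = (1/12)[(10) + (4) + (-10) + (2) + (-6) + (12)] = 12/12 = 1
  <chi_rho, chi_5> = (1/12)[1*(10)*conj(2) + 1*(-4)*conj(-2) + 2*(5)*conj(1) + 2*(1)*conj(-1) + 3*(2)*conj(0) + 3*(4)*conj(0)]
      = (1/12)[(20) + (8) + (10) + (-2) + (0) + (0)] = 36/12 = 3
  <chi_rho, chi_6> = (1/12)[1*(10)*conj(2) + 1*(-4)*conj(2) + 2*(5)*conj(-1) + 2*(1)*conj(-1) + 3*(2)*conj(0) + 3*(4)*conj(0)]
      = (1/12)[(20) + (-8) + (-10) + (-2) + (0) + (0)] = 0/12 = 0
Dimension check: dim(rho) = sum (mult * dim) = 3*1 + 0*1 + 0*1 + 1*1 + 3*2 + 0*2 = 10 = chi_rho(e) = 10.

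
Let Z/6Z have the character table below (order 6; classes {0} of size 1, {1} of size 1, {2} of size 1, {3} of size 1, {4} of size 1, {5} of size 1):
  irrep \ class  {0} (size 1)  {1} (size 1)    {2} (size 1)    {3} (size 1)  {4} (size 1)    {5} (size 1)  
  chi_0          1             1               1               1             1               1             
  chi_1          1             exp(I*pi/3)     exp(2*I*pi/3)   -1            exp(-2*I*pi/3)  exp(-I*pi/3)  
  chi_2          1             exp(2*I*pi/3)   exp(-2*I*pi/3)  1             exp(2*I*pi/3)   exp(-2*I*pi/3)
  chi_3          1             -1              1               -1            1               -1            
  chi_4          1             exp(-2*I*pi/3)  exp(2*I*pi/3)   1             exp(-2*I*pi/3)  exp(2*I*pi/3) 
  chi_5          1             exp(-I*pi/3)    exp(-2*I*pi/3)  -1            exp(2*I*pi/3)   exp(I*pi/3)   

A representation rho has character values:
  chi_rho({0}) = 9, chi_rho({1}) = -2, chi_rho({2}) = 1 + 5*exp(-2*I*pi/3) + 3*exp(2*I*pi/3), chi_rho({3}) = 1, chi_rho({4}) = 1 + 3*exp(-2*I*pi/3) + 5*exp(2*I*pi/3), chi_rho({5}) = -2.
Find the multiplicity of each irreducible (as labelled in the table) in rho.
Multiplicities: chi_0: 0, chi_1: 1, chi_2: 3, chi_3: 1, chi_4: 2, chi_5: 2.

Working: Use <chi_rho, chi> = (1/|G|) sum_C |C| * chi_rho(C) * conj(chi(C)) with |G| = 6 for each irreducible chi in the table:
  <chi_rho, chi_0> = (1/6)[1*(9)*conj(1) + 1*(-2)*conj(1) + 1*(1 + 5*exp(-2*I*pi/3) + 3*exp(2*I*pi/3))*conj(1) + 1*(1)*conj(1) + 1*(1 + 3*exp(-2*I*pi/3) + 5*exp(2*I*pi/3))*conj(1) + 1*(-2)*conj(1)]
      = (1/6)[(9) + (-2) + (1 + 5*exp(-2*I*pi/3) + 3*exp(2*I*pi/3)) + (1) + (1 + 3*exp(-2*I*pi/3) + 5*exp(2*I*pi/3)) + (-2)] = 0/6 = 0
  <chi_rho, chi_1> = (1/6)[1*(9)*conj(1) + 1*(-2)*conj(exp(I*pi/3)) + 1*(1 + 5*exp(-2*I*pi/3) + 3*exp(2*I*pi/3))*conj(exp(2*I*pi/3)) + 1*(1)*conj(-1) + 1*(1 + 3*exp(-2*I*pi/3) + 5*exp(2*I*pi/3))*conj(exp(-2*I*pi/3)) + 1*(-2)*conj(exp(-I*pi/3))]
      = (1/6)[(9) + (-1 + 2*exp(-2*I*pi/3) - exp(-I*pi/3) + 3*exp(I*pi/3)) + (3 + exp(-2*I*pi/3) + 5*exp(2*I*pi/3)) + (-1) + (3 + 5*exp(-2*I*pi/3) + exp(2*I*pi/3)) + (-1 + 3*exp(-I*pi/3) - exp(I*pi/3) + 2*exp(2*I*pi/3))] = 6/6 = 1
  <chi_rho, chi_2> = (1/6)[1*(9)*conj(1) + 1*(-2)*conj(exp(2*I*pi/3)) + 1*(1 + 5*exp(-2*I*pi/3) + 3*exp(2*I*pi/3))*conj(exp(-2*I*pi/3)) + 1*(1)*conj(1) + 1*(1 + 3*exp(-2*I*pi/3) + 5*exp(2*I*pi/3))*conj(exp(2*I*pi/3)) + 1*(-2)*conj(exp(-2*I*pi/3))]
      = (1/6)[(9) + (1 + exp(-I*pi/3) - exp(-2*I*pi/3) + 2*exp(2*I*pi/3)) + (5 + 3*exp(-2*I*pi/3) + exp(2*I*pi/3)) + (1) + (5 + exp(-2*I*pi/3) + 3*exp(2*I*pi/3)) + (1 + 2*exp(-2*I*pi/3) - exp(2*I*pi/3) + exp(I*pi/3))] = 18/6 = 3
  <chi_rho, chi_3> = (1/6)[1*(9)*conj(1) + 1*(-2)*conj(-1) + 1*(1 + 5*exp(-2*I*pi/3) + 3*exp(2*I*pi/3))*conj(1) + 1*(1)*conj(-1) + 1*(1 + 3*exp(-2*I*pi/3) + 5*exp(2*I*pi/3))*conj(1) + 1*(-2)*conj(-1)]
      = (1/6)[(9) + (2) + (1 + 5*exp(-2*I*pi/3) + 3*exp(2*I*pi/3)) + (-1) + (1 + 3*exp(-2*I*pi/3) + 5*exp(2*I*pi/3)) + (2)] = 6/6 = 1
  <chi_rho, chi_4> = (1/6)[1*(9)*conj(1) + 1*(-2)*conj(exp(-2*I*pi/3)) + 1*(1 + 5*exp(-2*I*pi/3) + 3*exp(2*I*pi/3))*conj(exp(2*I*pi/3)) + 1*(1)*conj(1) + 1*(1 + 3*exp(-2*I*pi/3) + 5*exp(2*I*pi/3))*conj(exp(-2*I*pi/3)) + 1*(-2)*conj(exp(2*I*pi/3))]
      = (1/6)[(9) + (1 + 3*exp(-2*I*pi/3) - exp(2*I*pi/3) + 2*exp(I*pi/3)) + (3 + exp(-2*I*pi/3) + 5*exp(2*I*pi/3)) + (1) + (3 + 5*exp(-2*I*pi/3) + exp(2*I*pi/3)) + (1 + 2*exp(-I*pi/3) - exp(-2*I*pi/3) + 3*exp(2*I*pi/3))] = 12/6 = 2
  <chi_rho, chi_5> = (1/6)[1*(9)*conj(1) + 1*(-2)*conj(exp(-I*pi/3)) + 1*(1 + 5*exp(-2*I*pi/3) + 3*exp(2*I*pi/3))*conj(exp(-2*I*pi/3)) + 1*(1)*conj(-1) + 1*(1 + 3*exp(-2*I*pi/3) + 5*exp(2*I*pi/3))*conj(exp(2*I*pi/3)) + 1*(-2)*conj(exp(I*pi/3))]
      = (1/6)[(9) + (-1 + 2*exp(-I*pi/3) - exp(I*pi/3) + exp(2*I*pi/3)) + (5 + 3*exp(-2*I*pi/3) + exp(2*I*pi/3)) + (-1) + (5 + exp(-2*I*pi/3) + 3*exp(2*I*pi/3)) + (-1 + exp(-2*I*pi/3) - exp(-I*pi/3) + 2*exp(I*pi/3))] = 12/6 = 2
(Exp terms are combined using exp(i*s)*conj(exp(i*t)) = exp(i*(s-t)), and sums of them are collapsed using the identity that for every m > 1 the m distinct m-th roots of unity sum to 0, e.g. 1 + exp(2*I*pi/3) + exp(-2*I*pi/3) = 0.)
Dimension check: dim(rho) = sum (mult * dim) = 0*1 + 1*1 + 3*1 + 1*1 + 2*1 + 2*1 = 9 = chi_rho(e) = 9.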